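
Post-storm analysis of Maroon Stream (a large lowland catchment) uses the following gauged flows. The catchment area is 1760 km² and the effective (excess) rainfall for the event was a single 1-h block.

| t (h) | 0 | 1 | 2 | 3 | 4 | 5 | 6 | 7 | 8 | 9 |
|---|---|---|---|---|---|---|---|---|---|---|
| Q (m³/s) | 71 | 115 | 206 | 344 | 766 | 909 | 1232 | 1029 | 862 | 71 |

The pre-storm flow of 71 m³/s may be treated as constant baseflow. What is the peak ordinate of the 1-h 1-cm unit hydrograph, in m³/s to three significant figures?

Direct runoff: 0.0, 44.0, 135.0, 273.0, 695.0, 838.0, 1161.0, 958.0, 791.0, 0.0 m³/s; ΣQ_DR = 4895 m³/s, peak = 1161.0 m³/s.
Runoff depth d = ΣQ_DR·Δt / A = 4895 × 3600 / (1760 km²) = 10.01 mm.
The 1-cm UH is the DRH scaled by (10 mm)/d, so U_p = 1161.0 × 10/10.01 = 1160 m³/s.

U_p ≈ 1160 m³/s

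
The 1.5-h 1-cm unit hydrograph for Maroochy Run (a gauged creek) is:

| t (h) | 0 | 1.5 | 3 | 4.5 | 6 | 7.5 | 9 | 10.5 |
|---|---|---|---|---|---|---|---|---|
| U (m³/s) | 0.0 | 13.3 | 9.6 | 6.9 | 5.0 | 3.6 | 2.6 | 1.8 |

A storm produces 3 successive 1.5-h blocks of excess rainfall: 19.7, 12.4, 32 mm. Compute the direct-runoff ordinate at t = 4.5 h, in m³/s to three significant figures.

By discrete convolution, Q_j = Σ (P_i / 10 mm) · U_{j−i}.
At t = 4.5 h (j=3): Q = (19.7/10)·6.9 + (12.4/10)·9.6 + (32/10)·13.3 = 68.1 m³/s.

Q ≈ 68.1 m³/s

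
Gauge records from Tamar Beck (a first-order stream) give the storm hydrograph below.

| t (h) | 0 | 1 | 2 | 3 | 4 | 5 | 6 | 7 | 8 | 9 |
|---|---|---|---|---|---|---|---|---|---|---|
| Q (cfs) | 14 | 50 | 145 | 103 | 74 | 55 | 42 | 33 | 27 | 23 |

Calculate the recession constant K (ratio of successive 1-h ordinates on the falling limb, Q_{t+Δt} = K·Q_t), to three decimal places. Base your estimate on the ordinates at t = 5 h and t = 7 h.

Using the recession-limb readings at t = 5 h and t = 7 h: Q falls from 55 to 33 cfs over 2 intervals.
K = (Q₂/Q₁)^(1/2) = (33/55)^(1/2) = 0.775.

K ≈ 0.775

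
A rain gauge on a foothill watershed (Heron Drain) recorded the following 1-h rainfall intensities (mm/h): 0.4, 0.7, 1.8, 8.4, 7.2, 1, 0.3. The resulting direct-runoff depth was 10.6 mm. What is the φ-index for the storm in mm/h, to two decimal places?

φ ≈ 2.50 mm/h

Only the 2 blocks with intensity above φ contribute runoff: 8.4, 7.2 mm/h.
Σ(I−φ)·Δt = d  ⇒  (8.4+7.2 − 2φ)·1 = 10.6
φ = (15.60 − 10.6/1) / 2 = 2.50 mm/h.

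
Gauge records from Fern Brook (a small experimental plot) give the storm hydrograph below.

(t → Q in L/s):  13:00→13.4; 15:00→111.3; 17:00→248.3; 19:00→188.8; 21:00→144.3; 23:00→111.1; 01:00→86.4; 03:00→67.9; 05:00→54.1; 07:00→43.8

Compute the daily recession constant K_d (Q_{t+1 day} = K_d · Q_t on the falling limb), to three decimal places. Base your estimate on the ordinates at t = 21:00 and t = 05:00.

Between t = 21:00 and t = 05:00 the flow falls from 144.3 to 54.1 L/s over 4×2 h = 8 h.
Per-interval ratio K = (54.1/144.3)^(1/4) = 0.7825; K_d = K^(24/2) = 0.053.

K_d ≈ 0.053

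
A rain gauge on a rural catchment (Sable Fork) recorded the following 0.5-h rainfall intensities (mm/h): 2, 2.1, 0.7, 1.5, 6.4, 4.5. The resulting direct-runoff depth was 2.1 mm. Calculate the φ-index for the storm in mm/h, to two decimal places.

φ ≈ 3.35 mm/h

Only the 2 blocks with intensity above φ contribute runoff: 6.4, 4.5 mm/h.
Σ(I−φ)·Δt = d  ⇒  (6.4+4.5 − 2φ)·0.5 = 2.1
φ = (10.90 − 2.1/0.5) / 2 = 3.35 mm/h.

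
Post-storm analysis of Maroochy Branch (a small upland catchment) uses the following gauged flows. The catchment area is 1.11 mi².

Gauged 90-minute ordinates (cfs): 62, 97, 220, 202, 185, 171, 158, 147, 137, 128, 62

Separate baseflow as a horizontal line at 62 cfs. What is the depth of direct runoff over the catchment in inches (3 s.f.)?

Direct runoff: 0.0, 35.0, 158.0, 140.0, 123.0, 109.0, 96.0, 85.0, 75.0, 66.0, 0.0 cfs; ΣQ_DR = 887.0 cfs.
V = ΣQ_DR · Δt = 887.0 × 5400 s = 4.790 × 10^6 ft³.
Over A = 1.11 mi², depth = V / A = 1.86 in.

d ≈ 1.86 in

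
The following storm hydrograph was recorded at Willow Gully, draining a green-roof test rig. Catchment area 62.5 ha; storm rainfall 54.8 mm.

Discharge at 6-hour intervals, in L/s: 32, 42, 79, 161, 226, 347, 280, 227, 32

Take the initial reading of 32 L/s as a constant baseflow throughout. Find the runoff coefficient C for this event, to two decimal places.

C ≈ 0.72

ΣQ_DR = 1138 L/s; V = ΣQ_DR·Δt = 2.458 × 10^7 L.
Runoff depth d = V / A = 39.33 mm.
C = d / P = 39.33 / 54.8 = 0.72.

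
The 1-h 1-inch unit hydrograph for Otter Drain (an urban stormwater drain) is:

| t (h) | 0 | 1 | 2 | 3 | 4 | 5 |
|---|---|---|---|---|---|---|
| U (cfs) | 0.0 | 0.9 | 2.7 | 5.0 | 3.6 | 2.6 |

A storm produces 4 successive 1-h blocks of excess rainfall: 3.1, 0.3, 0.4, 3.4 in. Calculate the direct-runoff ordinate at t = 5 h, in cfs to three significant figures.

By discrete convolution, Q_j = Σ (P_i / 1 in) · U_{j−i}.
At t = 5 h (j=5): Q = (3.1/1)·2.6 + (0.3/1)·3.6 + (0.4/1)·5.0 + (3.4/1)·2.7 = 20.3 cfs.

Q ≈ 20.3 cfs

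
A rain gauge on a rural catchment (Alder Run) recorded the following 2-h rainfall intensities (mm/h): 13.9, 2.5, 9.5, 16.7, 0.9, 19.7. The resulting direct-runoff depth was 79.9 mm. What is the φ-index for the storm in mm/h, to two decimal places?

φ ≈ 4.96 mm/h

Only the 4 blocks with intensity above φ contribute runoff: 13.9, 9.5, 16.7, 19.7 mm/h.
Σ(I−φ)·Δt = d  ⇒  (13.9+9.5+16.7+19.7 − 4φ)·2 = 79.9
φ = (59.80 − 79.9/2) / 4 = 4.96 mm/h.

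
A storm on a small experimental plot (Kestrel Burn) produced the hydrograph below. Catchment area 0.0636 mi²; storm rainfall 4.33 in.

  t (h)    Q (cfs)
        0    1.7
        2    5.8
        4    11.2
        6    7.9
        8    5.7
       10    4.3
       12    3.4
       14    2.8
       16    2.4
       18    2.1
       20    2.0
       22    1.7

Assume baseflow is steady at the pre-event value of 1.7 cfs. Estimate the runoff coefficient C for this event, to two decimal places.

C ≈ 0.34

ΣQ_DR = 30.60 cfs; V = ΣQ_DR·Δt = 2.203 × 10^5 ft³.
Runoff depth d = V / A = 1.491 in.
C = d / P = 1.491 / 4.33 = 0.34.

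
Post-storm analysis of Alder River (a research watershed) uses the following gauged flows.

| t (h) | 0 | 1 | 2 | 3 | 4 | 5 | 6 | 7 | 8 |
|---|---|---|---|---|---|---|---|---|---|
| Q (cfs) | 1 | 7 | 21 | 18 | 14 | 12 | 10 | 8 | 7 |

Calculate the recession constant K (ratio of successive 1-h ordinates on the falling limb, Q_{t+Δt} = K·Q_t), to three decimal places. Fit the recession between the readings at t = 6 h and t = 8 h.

K ≈ 0.837

Using the recession-limb readings at t = 6 h and t = 8 h: Q falls from 10 to 7 cfs over 2 intervals.
K = (Q₂/Q₁)^(1/2) = (7/10)^(1/2) = 0.837.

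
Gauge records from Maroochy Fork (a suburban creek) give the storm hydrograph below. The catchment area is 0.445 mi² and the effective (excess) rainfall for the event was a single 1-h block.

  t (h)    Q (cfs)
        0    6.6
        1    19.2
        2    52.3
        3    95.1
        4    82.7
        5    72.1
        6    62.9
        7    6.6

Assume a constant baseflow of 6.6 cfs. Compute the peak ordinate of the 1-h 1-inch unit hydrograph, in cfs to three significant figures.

U_p ≈ 73.7 cfs

Direct runoff: 0.0, 12.6, 45.7, 88.5, 76.1, 65.5, 56.3, 0.0 cfs; ΣQ_DR = 344.7 cfs, peak = 88.5 cfs.
Runoff depth d = ΣQ_DR·Δt / A = 344.7 × 3600 / (0.445 mi²) = 1.200 in.
The 1-inch UH is the DRH scaled by (1 in)/d, so U_p = 88.5 × 1/1.200 = 73.7 cfs.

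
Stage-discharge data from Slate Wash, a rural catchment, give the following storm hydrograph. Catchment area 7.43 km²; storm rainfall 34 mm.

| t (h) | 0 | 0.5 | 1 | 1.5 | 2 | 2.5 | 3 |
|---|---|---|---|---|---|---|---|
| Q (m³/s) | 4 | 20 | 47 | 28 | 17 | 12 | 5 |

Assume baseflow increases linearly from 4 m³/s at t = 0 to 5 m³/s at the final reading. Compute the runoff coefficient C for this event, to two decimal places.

ΣQ_DR = 101.5 m³/s; V = ΣQ_DR·Δt = 1.827 × 10^5 m³.
Runoff depth d = V / A = 24.59 mm.
C = d / P = 24.59 / 34 = 0.72.

C ≈ 0.72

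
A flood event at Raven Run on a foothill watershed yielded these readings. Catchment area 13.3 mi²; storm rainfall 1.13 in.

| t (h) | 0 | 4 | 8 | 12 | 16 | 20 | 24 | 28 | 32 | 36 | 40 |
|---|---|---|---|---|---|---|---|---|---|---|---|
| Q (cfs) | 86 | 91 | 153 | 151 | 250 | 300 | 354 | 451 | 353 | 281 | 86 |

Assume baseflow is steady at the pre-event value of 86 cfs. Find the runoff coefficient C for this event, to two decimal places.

ΣQ_DR = 1610 cfs; V = ΣQ_DR·Δt = 2.318 × 10^7 ft³.
Runoff depth d = V / A = 0.7503 in.
C = d / P = 0.7503 / 1.13 = 0.66.

C ≈ 0.66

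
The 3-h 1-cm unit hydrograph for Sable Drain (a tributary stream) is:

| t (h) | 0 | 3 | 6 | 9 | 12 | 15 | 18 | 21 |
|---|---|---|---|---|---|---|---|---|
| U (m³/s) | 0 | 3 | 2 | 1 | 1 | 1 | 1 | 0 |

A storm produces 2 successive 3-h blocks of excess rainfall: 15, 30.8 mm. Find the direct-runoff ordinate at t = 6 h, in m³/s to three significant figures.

Q ≈ 12.2 m³/s

By discrete convolution, Q_j = Σ (P_i / 10 mm) · U_{j−i}.
At t = 6 h (j=2): Q = (15/10)·2 + (30.8/10)·3 = 12.2 m³/s.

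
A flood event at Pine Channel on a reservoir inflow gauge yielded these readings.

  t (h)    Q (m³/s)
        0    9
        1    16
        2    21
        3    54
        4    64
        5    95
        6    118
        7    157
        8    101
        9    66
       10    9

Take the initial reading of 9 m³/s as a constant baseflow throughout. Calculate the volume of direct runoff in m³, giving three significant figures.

Direct-runoff ordinates (Q − Q_b): 0.0, 7.0, 12.0, 45.0, 55.0, 86.0, 109.0, 148.0, 92.0, 57.0, 0.0 m³/s.
ΣQ_DR = 611.0 m³/s.
With Δt = 1 h = 3600 s, V = ΣQ_DR · Δt = 611.0 × 3600 = 2.20 × 10^6 m³.

V ≈ 2.20 × 10^6 m³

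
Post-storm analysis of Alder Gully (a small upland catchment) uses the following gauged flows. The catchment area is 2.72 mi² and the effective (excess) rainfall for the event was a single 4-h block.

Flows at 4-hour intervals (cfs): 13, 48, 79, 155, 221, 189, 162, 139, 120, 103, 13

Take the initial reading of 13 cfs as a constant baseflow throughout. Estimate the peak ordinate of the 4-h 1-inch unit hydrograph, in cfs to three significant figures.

Direct runoff: 0.0, 35.0, 66.0, 142.0, 208.0, 176.0, 149.0, 126.0, 107.0, 90.0, 0.0 cfs; ΣQ_DR = 1099 cfs, peak = 208.0 cfs.
Runoff depth d = ΣQ_DR·Δt / A = 1099 × 14400 / (2.72 mi²) = 2.504 in.
The 1-inch UH is the DRH scaled by (1 in)/d, so U_p = 208.0 × 1/2.504 = 83.1 cfs.

U_p ≈ 83.1 cfs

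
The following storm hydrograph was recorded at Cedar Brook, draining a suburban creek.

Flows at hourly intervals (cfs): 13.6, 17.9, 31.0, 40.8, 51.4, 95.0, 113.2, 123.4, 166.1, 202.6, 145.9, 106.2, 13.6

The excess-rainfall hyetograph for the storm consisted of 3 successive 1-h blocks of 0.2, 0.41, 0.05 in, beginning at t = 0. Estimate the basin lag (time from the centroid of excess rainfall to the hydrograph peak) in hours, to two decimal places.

t_L ≈ 7.73 h

Centroid of excess rainfall: t_c = Σ P_i·t̄_i / ΣP_i = 1.2727 h (block centres at 0.5, 1.5, 2.5 h).
Hydrograph peak occurs at t = 9 h, so basin lag t_L = 9 − 1.2727 = 7.73 h.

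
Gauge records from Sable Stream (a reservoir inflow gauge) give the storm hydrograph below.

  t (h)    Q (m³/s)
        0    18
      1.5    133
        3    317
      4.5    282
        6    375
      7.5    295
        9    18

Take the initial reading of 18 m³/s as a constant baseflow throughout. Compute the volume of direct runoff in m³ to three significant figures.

V ≈ 7.08 × 10^6 m³

Direct-runoff ordinates (Q − Q_b): 0.0, 115.0, 299.0, 264.0, 357.0, 277.0, 0.0 m³/s.
ΣQ_DR = 1312 m³/s.
With Δt = 1.5 h = 5400 s, V = ΣQ_DR · Δt = 1312 × 5400 = 7.08 × 10^6 m³.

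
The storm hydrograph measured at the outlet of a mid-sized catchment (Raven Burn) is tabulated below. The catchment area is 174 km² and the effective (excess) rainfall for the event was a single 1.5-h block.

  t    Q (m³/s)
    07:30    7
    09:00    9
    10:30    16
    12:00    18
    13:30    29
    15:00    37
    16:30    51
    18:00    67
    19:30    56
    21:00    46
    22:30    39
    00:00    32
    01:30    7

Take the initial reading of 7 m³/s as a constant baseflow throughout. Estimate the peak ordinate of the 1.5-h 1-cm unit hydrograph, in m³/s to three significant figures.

Direct runoff: 0.0, 2.0, 9.0, 11.0, 22.0, 30.0, 44.0, 60.0, 49.0, 39.0, 32.0, 25.0, 0.0 m³/s; ΣQ_DR = 323.0 m³/s, peak = 60.0 m³/s.
Runoff depth d = ΣQ_DR·Δt / A = 323.0 × 5400 / (174 km²) = 10.02 mm.
The 1-cm UH is the DRH scaled by (10 mm)/d, so U_p = 60.0 × 10/10.02 = 59.9 m³/s.

U_p ≈ 59.9 m³/s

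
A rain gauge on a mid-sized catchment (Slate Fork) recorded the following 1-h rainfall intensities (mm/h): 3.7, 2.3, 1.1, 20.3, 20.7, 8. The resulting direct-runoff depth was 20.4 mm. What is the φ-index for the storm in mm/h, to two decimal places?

φ ≈ 10.30 mm/h

Only the 2 blocks with intensity above φ contribute runoff: 20.3, 20.7 mm/h.
Σ(I−φ)·Δt = d  ⇒  (20.3+20.7 − 2φ)·1 = 20.4
φ = (41.00 − 20.4/1) / 2 = 10.30 mm/h.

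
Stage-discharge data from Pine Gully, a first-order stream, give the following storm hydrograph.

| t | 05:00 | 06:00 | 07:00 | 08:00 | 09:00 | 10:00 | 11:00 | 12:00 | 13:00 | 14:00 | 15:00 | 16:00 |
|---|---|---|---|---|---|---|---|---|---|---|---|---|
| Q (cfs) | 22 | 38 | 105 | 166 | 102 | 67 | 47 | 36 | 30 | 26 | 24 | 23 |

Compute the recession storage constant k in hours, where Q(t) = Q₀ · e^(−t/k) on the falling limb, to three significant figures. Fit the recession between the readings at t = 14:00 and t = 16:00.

k ≈ 16.3 h

On the falling limb, Q drops from 26 to 23 cfs between t = 14:00 and t = 16:00 (Δt = 2 h).
k = −Δt / ln(Q₂/Q₁) = −2 / ln(23/26) = 16.3 h.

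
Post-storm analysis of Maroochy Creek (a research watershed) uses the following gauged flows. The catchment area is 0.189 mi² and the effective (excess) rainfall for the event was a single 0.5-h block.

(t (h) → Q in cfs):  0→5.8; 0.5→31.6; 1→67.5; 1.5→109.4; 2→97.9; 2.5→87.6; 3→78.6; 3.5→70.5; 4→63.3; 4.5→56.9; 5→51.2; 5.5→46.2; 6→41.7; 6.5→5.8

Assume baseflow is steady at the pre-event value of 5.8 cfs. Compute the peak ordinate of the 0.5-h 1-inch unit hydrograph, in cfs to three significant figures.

U_p ≈ 34.5 cfs

Direct runoff: 0.0, 25.8, 61.7, 103.6, 92.1, 81.8, 72.8, 64.7, 57.5, 51.1, 45.4, 40.4, 35.9, 0.0 cfs; ΣQ_DR = 732.8 cfs, peak = 103.6 cfs.
Runoff depth d = ΣQ_DR·Δt / A = 732.8 × 1800 / (0.189 mi²) = 3.004 in.
The 1-inch UH is the DRH scaled by (1 in)/d, so U_p = 103.6 × 1/3.004 = 34.5 cfs.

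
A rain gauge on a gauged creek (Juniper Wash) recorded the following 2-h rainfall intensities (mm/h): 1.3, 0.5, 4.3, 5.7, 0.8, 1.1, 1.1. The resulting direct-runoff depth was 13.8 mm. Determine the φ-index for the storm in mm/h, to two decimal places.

φ ≈ 1.55 mm/h

Only the 2 blocks with intensity above φ contribute runoff: 4.3, 5.7 mm/h.
Σ(I−φ)·Δt = d  ⇒  (4.3+5.7 − 2φ)·2 = 13.8
φ = (10.00 − 13.8/2) / 2 = 1.55 mm/h.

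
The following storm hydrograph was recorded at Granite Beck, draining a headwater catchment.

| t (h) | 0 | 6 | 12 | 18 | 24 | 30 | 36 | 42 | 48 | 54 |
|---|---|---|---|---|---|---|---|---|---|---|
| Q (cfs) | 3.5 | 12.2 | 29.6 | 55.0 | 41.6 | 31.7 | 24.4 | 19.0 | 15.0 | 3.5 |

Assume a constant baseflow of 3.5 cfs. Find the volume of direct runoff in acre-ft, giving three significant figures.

V ≈ 99.4 acre-ft

Direct-runoff ordinates (Q − Q_b): 0.0, 8.7, 26.1, 51.5, 38.1, 28.2, 20.9, 15.5, 11.5, 0.0 cfs.
ΣQ_DR = 200.5 cfs.
With Δt = 6 h = 21600 s, V = ΣQ_DR · Δt = 200.5 × 21600 = 4.33 × 10^6 ft³ = 99.4 acre-ft.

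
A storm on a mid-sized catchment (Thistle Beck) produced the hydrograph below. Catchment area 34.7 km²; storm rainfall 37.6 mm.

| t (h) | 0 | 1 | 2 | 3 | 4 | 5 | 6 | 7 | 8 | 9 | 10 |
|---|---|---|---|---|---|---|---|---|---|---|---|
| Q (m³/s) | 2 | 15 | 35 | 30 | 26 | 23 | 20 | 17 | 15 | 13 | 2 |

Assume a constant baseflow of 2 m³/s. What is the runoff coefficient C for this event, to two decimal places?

C ≈ 0.49

ΣQ_DR = 176.0 m³/s; V = ΣQ_DR·Δt = 6.336 × 10^5 m³.
Runoff depth d = V / A = 18.26 mm.
C = d / P = 18.26 / 37.6 = 0.49.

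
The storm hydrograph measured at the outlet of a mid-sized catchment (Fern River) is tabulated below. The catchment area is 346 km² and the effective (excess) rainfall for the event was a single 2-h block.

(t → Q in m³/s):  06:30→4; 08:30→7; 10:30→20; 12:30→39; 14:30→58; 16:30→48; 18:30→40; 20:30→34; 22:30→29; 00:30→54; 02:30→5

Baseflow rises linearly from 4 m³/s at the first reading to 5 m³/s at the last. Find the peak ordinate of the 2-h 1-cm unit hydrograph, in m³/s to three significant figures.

U_p ≈ 89.3 m³/s

Direct runoff: 0.00, 2.90, 15.80, 34.70, 53.60, 43.50, 35.40, 29.30, 24.20, 49.10, 0.00 m³/s; ΣQ_DR = 288.5 m³/s, peak = 53.60 m³/s.
Runoff depth d = ΣQ_DR·Δt / A = 288.5 × 7200 / (346 km²) = 6.003 mm.
The 1-cm UH is the DRH scaled by (10 mm)/d, so U_p = 53.60 × 10/6.003 = 89.3 m³/s.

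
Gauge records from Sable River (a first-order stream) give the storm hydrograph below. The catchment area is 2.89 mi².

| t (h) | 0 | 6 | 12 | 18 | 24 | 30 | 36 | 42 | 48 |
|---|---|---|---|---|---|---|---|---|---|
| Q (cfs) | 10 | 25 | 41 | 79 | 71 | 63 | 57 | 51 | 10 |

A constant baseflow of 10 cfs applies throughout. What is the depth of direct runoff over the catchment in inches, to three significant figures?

Direct runoff: 0.0, 15.0, 31.0, 69.0, 61.0, 53.0, 47.0, 41.0, 0.0 cfs; ΣQ_DR = 317.0 cfs.
V = ΣQ_DR · Δt = 317.0 × 21600 s = 6.847 × 10^6 ft³.
Over A = 2.89 mi², depth = V / A = 1.02 in.

d ≈ 1.02 in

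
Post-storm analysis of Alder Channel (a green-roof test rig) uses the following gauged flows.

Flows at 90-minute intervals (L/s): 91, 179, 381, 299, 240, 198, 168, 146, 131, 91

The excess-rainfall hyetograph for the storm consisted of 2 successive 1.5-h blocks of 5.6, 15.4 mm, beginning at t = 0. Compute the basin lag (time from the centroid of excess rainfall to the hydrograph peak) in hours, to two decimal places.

t_L ≈ 1.15 h

Centroid of excess rainfall: t_c = Σ P_i·t̄_i / ΣP_i = 1.8500 h (block centres at 0.75, 2.25 h).
Hydrograph peak occurs at t = 3 h, so basin lag t_L = 3 − 1.8500 = 1.15 h.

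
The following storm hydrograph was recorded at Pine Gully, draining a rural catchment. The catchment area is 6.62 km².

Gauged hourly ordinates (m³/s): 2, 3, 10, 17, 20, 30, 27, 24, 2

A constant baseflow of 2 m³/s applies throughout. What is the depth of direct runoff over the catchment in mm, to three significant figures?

Direct runoff: 0.0, 1.0, 8.0, 15.0, 18.0, 28.0, 25.0, 22.0, 0.0 m³/s; ΣQ_DR = 117.0 m³/s.
V = ΣQ_DR · Δt = 117.0 × 3600 s = 4.212 × 10^5 m³.
Over A = 6.62 km², depth = V / A = 63.6 mm.

d ≈ 63.6 mm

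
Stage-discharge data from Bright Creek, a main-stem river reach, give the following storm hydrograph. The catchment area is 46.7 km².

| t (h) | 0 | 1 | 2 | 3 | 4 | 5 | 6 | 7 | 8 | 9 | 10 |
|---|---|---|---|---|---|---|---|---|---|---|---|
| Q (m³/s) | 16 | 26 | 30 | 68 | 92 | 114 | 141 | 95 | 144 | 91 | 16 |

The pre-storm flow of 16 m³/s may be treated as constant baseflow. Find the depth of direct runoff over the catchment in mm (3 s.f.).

d ≈ 50.6 mm

Direct runoff: 0.0, 10.0, 14.0, 52.0, 76.0, 98.0, 125.0, 79.0, 128.0, 75.0, 0.0 m³/s; ΣQ_DR = 657.0 m³/s.
V = ΣQ_DR · Δt = 657.0 × 3600 s = 2.365 × 10^6 m³.
Over A = 46.7 km², depth = V / A = 50.6 mm.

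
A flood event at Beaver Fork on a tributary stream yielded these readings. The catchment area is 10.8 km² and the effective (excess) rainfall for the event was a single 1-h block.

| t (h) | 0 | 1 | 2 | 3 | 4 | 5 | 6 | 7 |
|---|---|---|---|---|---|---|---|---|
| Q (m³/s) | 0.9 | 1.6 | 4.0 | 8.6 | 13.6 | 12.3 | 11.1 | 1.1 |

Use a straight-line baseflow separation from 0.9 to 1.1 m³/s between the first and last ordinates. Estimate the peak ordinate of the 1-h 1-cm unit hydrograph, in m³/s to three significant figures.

Direct runoff: 0.00, 0.67, 3.04, 7.61, 12.59, 11.26, 10.03, 0.00 m³/s; ΣQ_DR = 45.20 m³/s, peak = 12.59 m³/s.
Runoff depth d = ΣQ_DR·Δt / A = 45.20 × 3600 / (10.8 km²) = 15.07 mm.
The 1-cm UH is the DRH scaled by (10 mm)/d, so U_p = 12.59 × 10/15.07 = 8.35 m³/s.

U_p ≈ 8.35 m³/s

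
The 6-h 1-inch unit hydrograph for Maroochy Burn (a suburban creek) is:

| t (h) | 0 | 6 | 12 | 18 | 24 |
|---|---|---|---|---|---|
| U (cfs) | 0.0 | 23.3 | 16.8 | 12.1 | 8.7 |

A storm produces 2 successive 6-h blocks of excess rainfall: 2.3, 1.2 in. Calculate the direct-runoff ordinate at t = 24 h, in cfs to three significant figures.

By discrete convolution, Q_j = Σ (P_i / 1 in) · U_{j−i}.
At t = 24 h (j=4): Q = (2.3/1)·8.7 + (1.2/1)·12.1 = 34.5 cfs.

Q ≈ 34.5 cfs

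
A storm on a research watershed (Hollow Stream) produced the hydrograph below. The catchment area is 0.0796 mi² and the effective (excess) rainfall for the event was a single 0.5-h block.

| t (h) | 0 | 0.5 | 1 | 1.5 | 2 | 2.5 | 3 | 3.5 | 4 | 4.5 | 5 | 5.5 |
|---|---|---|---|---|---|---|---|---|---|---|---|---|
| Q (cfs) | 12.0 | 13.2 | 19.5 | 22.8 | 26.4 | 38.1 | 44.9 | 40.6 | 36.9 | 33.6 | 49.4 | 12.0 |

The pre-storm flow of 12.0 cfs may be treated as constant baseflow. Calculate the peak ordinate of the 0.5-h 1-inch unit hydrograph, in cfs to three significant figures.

Direct runoff: 0.0, 1.2, 7.5, 10.8, 14.4, 26.1, 32.9, 28.6, 24.9, 21.6, 37.4, 0.0 cfs; ΣQ_DR = 205.4 cfs, peak = 37.4 cfs.
Runoff depth d = ΣQ_DR·Δt / A = 205.4 × 1800 / (0.0796 mi²) = 1.999 in.
The 1-inch UH is the DRH scaled by (1 in)/d, so U_p = 37.4 × 1/1.999 = 18.7 cfs.

U_p ≈ 18.7 cfs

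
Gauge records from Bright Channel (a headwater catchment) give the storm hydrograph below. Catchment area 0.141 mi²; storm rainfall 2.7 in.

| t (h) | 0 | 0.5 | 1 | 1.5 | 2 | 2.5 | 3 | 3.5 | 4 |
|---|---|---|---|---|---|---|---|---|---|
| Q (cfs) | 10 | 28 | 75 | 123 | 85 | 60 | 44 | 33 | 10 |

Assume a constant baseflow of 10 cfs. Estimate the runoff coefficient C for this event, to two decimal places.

C ≈ 0.77

ΣQ_DR = 378.0 cfs; V = ΣQ_DR·Δt = 6.804 × 10^5 ft³.
Runoff depth d = V / A = 2.077 in.
C = d / P = 2.077 / 2.7 = 0.77.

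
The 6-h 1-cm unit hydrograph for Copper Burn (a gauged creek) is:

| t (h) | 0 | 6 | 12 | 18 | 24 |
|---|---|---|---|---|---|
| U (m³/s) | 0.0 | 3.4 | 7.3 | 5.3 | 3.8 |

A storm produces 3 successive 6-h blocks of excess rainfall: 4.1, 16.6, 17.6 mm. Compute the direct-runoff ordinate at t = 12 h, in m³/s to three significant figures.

Q ≈ 8.64 m³/s

By discrete convolution, Q_j = Σ (P_i / 10 mm) · U_{j−i}.
At t = 12 h (j=2): Q = (4.1/10)·7.3 + (16.6/10)·3.4 + (17.6/10)·0.0 = 8.64 m³/s.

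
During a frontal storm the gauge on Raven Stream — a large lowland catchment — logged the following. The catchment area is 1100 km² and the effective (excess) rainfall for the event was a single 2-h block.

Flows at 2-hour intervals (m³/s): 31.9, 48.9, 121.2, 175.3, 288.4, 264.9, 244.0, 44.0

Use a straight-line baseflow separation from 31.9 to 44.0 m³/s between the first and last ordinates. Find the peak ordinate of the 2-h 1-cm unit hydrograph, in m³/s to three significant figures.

Direct runoff: 0.00, 15.27, 85.84, 138.21, 249.59, 224.36, 201.73, 0.00 m³/s; ΣQ_DR = 915.0 m³/s, peak = 249.59 m³/s.
Runoff depth d = ΣQ_DR·Δt / A = 915.0 × 7200 / (1100 km²) = 5.989 mm.
The 1-cm UH is the DRH scaled by (10 mm)/d, so U_p = 249.59 × 10/5.989 = 417 m³/s.

U_p ≈ 417 m³/s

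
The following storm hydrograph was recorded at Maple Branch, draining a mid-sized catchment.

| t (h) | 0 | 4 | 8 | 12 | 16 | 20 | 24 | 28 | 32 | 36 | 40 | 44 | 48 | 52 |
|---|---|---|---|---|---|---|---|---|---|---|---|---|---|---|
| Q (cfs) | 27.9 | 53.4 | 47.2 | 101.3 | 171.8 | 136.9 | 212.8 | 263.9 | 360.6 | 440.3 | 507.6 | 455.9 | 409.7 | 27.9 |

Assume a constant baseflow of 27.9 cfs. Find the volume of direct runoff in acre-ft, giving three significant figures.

Direct-runoff ordinates (Q − Q_b): 0.0, 25.5, 19.3, 73.4, 143.9, 109.0, 184.9, 236.0, 332.7, 412.4, 479.7, 428.0, 381.8, 0.0 cfs.
ΣQ_DR = 2827 cfs.
With Δt = 4 h = 14400 s, V = ΣQ_DR · Δt = 2827 × 14400 = 4.07 × 10^7 ft³ = 934 acre-ft.

V ≈ 934 acre-ft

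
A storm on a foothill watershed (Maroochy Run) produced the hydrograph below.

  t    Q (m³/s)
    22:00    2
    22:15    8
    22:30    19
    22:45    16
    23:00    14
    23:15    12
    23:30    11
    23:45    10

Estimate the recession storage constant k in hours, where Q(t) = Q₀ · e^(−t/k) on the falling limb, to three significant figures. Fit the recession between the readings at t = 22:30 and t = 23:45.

k ≈ 1.95 h

On the falling limb, Q drops from 19 to 10 m³/s between t = 22:30 and t = 23:45 (Δt = 1.25 h).
k = −Δt / ln(Q₂/Q₁) = −1.25 / ln(10/19) = 1.95 h.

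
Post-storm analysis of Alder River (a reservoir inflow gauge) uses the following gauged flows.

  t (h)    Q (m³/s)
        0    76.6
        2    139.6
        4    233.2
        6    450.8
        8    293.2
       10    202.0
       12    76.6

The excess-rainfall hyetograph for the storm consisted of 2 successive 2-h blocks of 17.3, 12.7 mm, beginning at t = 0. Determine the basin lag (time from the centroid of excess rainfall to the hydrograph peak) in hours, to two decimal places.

Centroid of excess rainfall: t_c = Σ P_i·t̄_i / ΣP_i = 1.8467 h (block centres at 1, 3 h).
Hydrograph peak occurs at t = 6 h, so basin lag t_L = 6 − 1.8467 = 4.15 h.

t_L ≈ 4.15 h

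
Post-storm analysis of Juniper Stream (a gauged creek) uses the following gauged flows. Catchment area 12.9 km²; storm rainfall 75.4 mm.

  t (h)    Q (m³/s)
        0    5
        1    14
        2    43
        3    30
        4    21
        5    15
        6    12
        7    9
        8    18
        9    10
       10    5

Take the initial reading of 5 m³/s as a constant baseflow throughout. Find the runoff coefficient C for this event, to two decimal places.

C ≈ 0.47

ΣQ_DR = 127.0 m³/s; V = ΣQ_DR·Δt = 4.572 × 10^5 m³.
Runoff depth d = V / A = 35.44 mm.
C = d / P = 35.44 / 75.4 = 0.47.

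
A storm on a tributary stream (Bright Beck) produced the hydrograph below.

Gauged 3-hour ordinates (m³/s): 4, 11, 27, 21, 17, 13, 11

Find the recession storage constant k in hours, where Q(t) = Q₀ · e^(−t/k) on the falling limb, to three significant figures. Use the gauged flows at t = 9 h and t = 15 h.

k ≈ 12.5 h

On the falling limb, Q drops from 21 to 13 m³/s between t = 9 h and t = 15 h (Δt = 6 h).
k = −Δt / ln(Q₂/Q₁) = −6 / ln(13/21) = 12.5 h.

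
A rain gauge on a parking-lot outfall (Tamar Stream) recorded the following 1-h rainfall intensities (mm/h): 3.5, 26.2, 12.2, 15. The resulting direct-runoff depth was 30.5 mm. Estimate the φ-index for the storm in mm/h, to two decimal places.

φ ≈ 7.63 mm/h

Only the 3 blocks with intensity above φ contribute runoff: 26.2, 12.2, 15 mm/h.
Σ(I−φ)·Δt = d  ⇒  (26.2+12.2+15 − 3φ)·1 = 30.5
φ = (53.40 − 30.5/1) / 3 = 7.63 mm/h.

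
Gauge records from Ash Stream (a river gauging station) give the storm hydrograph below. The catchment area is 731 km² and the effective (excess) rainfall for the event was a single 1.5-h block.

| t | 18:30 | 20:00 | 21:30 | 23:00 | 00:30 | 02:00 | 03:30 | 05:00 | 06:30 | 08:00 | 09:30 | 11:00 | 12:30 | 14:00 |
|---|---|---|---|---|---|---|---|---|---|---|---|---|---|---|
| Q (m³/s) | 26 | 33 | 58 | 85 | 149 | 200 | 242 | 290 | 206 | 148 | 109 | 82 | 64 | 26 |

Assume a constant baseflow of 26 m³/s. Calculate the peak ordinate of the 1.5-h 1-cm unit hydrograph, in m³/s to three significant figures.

U_p ≈ 264 m³/s

Direct runoff: 0.0, 7.0, 32.0, 59.0, 123.0, 174.0, 216.0, 264.0, 180.0, 122.0, 83.0, 56.0, 38.0, 0.0 m³/s; ΣQ_DR = 1354 m³/s, peak = 264.0 m³/s.
Runoff depth d = ΣQ_DR·Δt / A = 1354 × 5400 / (731 km²) = 10.00 mm.
The 1-cm UH is the DRH scaled by (10 mm)/d, so U_p = 264.0 × 10/10.00 = 264 m³/s.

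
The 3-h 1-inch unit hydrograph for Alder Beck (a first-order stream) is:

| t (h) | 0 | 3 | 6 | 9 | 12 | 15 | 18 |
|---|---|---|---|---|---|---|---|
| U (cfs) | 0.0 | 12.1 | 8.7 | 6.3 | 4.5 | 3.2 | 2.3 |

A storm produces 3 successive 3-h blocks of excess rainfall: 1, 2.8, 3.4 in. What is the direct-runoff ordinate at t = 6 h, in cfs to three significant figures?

Q ≈ 42.6 cfs

By discrete convolution, Q_j = Σ (P_i / 1 in) · U_{j−i}.
At t = 6 h (j=2): Q = (1/1)·8.7 + (2.8/1)·12.1 + (3.4/1)·0.0 = 42.6 cfs.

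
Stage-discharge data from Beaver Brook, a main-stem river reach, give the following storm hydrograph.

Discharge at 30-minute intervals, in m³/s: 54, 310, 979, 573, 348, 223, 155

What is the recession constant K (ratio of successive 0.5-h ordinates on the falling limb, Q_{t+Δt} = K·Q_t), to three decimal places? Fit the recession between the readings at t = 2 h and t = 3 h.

K ≈ 0.667

Using the recession-limb readings at t = 2 h and t = 3 h: Q falls from 348 to 155 m³/s over 2 intervals.
K = (Q₂/Q₁)^(1/2) = (155/348)^(1/2) = 0.667.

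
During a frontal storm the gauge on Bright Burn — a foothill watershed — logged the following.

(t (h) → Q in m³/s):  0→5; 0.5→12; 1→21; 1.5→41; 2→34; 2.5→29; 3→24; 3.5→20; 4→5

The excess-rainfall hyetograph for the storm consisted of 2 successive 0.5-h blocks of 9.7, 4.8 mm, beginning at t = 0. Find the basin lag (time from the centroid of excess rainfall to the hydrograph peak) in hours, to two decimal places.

Centroid of excess rainfall: t_c = Σ P_i·t̄_i / ΣP_i = 0.4155 h (block centres at 0.25, 0.75 h).
Hydrograph peak occurs at t = 1.5 h, so basin lag t_L = 1.5 − 0.4155 = 1.08 h.

t_L ≈ 1.08 h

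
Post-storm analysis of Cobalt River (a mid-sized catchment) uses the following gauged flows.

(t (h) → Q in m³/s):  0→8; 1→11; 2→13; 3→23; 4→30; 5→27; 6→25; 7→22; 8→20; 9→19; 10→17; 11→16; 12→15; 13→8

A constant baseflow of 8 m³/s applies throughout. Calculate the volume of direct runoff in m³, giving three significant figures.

V ≈ 5.11 × 10^5 m³

Direct-runoff ordinates (Q − Q_b): 0.0, 3.0, 5.0, 15.0, 22.0, 19.0, 17.0, 14.0, 12.0, 11.0, 9.0, 8.0, 7.0, 0.0 m³/s.
ΣQ_DR = 142.0 m³/s.
With Δt = 1 h = 3600 s, V = ΣQ_DR · Δt = 142.0 × 3600 = 5.11 × 10^5 m³.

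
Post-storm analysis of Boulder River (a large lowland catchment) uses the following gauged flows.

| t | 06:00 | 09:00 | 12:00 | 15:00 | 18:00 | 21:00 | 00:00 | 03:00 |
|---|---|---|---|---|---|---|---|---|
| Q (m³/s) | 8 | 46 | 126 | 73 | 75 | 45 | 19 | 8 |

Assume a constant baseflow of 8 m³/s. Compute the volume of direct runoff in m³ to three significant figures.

V ≈ 3.63 × 10^6 m³

Direct-runoff ordinates (Q − Q_b): 0.0, 38.0, 118.0, 65.0, 67.0, 37.0, 11.0, 0.0 m³/s.
ΣQ_DR = 336.0 m³/s.
With Δt = 3 h = 10800 s, V = ΣQ_DR · Δt = 336.0 × 10800 = 3.63 × 10^6 m³.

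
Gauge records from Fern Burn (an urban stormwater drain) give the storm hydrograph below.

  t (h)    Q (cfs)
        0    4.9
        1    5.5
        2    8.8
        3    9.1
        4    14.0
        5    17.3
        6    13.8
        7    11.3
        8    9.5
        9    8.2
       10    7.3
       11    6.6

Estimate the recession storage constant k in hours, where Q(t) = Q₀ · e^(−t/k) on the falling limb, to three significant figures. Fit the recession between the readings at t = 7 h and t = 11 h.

On the falling limb, Q drops from 11.3 to 6.6 cfs between t = 7 h and t = 11 h (Δt = 4 h).
k = −Δt / ln(Q₂/Q₁) = −4 / ln(6.6/11.3) = 7.44 h.

k ≈ 7.44 h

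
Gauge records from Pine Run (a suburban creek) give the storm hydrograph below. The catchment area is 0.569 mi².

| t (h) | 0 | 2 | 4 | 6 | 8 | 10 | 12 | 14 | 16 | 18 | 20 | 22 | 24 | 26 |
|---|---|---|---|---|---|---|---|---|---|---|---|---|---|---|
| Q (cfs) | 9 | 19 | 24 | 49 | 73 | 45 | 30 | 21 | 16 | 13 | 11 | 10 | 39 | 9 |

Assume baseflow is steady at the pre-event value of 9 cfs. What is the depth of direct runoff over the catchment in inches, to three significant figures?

Direct runoff: 0.0, 10.0, 15.0, 40.0, 64.0, 36.0, 21.0, 12.0, 7.0, 4.0, 2.0, 1.0, 30.0, 0.0 cfs; ΣQ_DR = 242.0 cfs.
V = ΣQ_DR · Δt = 242.0 × 7200 s = 1.742 × 10^6 ft³.
Over A = 0.569 mi², depth = V / A = 1.32 in.

d ≈ 1.32 in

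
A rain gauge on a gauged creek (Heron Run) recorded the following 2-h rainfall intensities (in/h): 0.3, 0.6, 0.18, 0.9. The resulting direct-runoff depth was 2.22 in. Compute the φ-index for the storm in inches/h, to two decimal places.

Only the 3 blocks with intensity above φ contribute runoff: 0.3, 0.6, 0.9 in/h.
Σ(I−φ)·Δt = d  ⇒  (0.3+0.6+0.9 − 3φ)·2 = 2.22
φ = (1.800 − 2.22/2) / 3 = 0.23 in/h.

φ ≈ 0.23 in/h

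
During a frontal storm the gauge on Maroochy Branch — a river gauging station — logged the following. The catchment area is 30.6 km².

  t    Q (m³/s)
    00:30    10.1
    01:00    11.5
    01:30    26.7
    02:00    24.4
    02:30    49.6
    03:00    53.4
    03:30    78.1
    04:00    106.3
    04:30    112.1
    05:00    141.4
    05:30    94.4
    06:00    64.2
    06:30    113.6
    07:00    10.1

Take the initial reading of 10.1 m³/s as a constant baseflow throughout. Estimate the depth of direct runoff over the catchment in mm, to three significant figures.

Direct runoff: 0.0, 1.4, 16.6, 14.3, 39.5, 43.3, 68.0, 96.2, 102.0, 131.3, 84.3, 54.1, 103.5, 0.0 m³/s; ΣQ_DR = 754.5 m³/s.
V = ΣQ_DR · Δt = 754.5 × 1800 s = 1.358 × 10^6 m³.
Over A = 30.6 km², depth = V / A = 44.4 mm.

d ≈ 44.4 mm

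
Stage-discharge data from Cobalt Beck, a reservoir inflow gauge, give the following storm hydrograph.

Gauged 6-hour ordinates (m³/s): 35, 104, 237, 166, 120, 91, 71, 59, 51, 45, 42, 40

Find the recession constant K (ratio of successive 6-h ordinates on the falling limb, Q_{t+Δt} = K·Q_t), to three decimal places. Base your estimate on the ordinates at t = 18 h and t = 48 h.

Using the recession-limb readings at t = 18 h and t = 48 h: Q falls from 166 to 51 m³/s over 5 intervals.
K = (Q₂/Q₁)^(1/5) = (51/166)^(1/5) = 0.790.

K ≈ 0.790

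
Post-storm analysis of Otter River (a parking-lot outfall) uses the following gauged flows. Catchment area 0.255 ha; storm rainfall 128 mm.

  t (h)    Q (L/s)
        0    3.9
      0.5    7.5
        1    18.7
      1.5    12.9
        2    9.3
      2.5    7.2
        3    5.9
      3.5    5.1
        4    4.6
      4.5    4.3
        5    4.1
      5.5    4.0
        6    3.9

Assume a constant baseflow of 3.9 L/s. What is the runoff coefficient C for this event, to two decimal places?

ΣQ_DR = 40.70 L/s; V = ΣQ_DR·Δt = 73260 L.
Runoff depth d = V / A = 28.73 mm.
C = d / P = 28.73 / 128 = 0.22.

C ≈ 0.22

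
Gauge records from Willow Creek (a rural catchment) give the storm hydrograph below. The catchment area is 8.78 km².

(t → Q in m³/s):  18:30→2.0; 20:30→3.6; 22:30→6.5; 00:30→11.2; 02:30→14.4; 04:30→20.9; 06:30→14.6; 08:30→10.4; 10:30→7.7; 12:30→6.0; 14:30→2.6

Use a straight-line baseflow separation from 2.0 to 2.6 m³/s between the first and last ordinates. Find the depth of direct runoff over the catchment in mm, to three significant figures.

d ≈ 61.2 mm

Direct runoff: 0.00, 1.54, 4.38, 9.02, 12.16, 18.60, 12.24, 7.98, 5.22, 3.46, 0.00 m³/s; ΣQ_DR = 74.60 m³/s.
V = ΣQ_DR · Δt = 74.60 × 7200 s = 5.371 × 10^5 m³.
Over A = 8.78 km², depth = V / A = 61.2 mm.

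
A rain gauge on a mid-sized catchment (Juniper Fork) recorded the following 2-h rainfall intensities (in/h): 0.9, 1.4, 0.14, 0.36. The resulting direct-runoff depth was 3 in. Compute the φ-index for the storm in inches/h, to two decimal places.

φ ≈ 0.40 in/h

Only the 2 blocks with intensity above φ contribute runoff: 0.9, 1.4 in/h.
Σ(I−φ)·Δt = d  ⇒  (0.9+1.4 − 2φ)·2 = 3
φ = (2.300 − 3/2) / 2 = 0.40 in/h.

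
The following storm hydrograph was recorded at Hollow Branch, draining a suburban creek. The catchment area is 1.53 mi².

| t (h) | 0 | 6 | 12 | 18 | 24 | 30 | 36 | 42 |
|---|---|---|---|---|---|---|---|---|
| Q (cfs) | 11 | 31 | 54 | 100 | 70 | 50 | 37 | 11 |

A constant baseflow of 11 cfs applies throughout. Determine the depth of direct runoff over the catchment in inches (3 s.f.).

Direct runoff: 0.0, 20.0, 43.0, 89.0, 59.0, 39.0, 26.0, 0.0 cfs; ΣQ_DR = 276.0 cfs.
V = ΣQ_DR · Δt = 276.0 × 21600 s = 5.962 × 10^6 ft³.
Over A = 1.53 mi², depth = V / A = 1.68 in.

d ≈ 1.68 in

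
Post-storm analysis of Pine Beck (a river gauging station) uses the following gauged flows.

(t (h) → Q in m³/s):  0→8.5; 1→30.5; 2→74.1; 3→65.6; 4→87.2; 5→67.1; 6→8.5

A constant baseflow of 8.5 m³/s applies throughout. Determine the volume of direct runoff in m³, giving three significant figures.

Direct-runoff ordinates (Q − Q_b): 0.0, 22.0, 65.6, 57.1, 78.7, 58.6, 0.0 m³/s.
ΣQ_DR = 282.0 m³/s.
With Δt = 1 h = 3600 s, V = ΣQ_DR · Δt = 282.0 × 3600 = 1.02 × 10^6 m³.

V ≈ 1.02 × 10^6 m³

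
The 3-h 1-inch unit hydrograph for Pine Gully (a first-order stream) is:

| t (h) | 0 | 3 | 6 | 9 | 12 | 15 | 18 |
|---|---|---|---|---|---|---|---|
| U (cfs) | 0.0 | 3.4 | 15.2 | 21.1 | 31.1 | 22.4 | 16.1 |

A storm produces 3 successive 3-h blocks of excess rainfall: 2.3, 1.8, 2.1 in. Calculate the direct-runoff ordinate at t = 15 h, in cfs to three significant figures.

By discrete convolution, Q_j = Σ (P_i / 1 in) · U_{j−i}.
At t = 15 h (j=5): Q = (2.3/1)·22.4 + (1.8/1)·31.1 + (2.1/1)·21.1 = 152 cfs.

Q ≈ 152 cfs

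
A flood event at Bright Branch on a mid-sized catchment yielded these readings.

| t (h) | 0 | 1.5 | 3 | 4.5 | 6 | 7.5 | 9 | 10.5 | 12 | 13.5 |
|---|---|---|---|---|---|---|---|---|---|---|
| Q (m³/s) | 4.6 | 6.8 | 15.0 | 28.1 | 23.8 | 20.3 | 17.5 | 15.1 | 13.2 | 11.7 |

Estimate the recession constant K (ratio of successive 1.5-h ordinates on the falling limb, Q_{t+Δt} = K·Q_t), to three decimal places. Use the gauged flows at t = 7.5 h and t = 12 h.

K ≈ 0.866

Using the recession-limb readings at t = 7.5 h and t = 12 h: Q falls from 20.3 to 13.2 m³/s over 3 intervals.
K = (Q₂/Q₁)^(1/3) = (13.2/20.3)^(1/3) = 0.866.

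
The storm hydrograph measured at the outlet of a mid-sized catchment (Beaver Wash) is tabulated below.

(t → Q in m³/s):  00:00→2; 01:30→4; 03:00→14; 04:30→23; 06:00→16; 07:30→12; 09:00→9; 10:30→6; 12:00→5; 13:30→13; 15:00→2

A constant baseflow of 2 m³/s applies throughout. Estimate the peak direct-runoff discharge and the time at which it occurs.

Subtracting baseflow gives direct-runoff ordinates: 0.0, 2.0, 12.0, 21.0, 14.0, 10.0, 7.0, 4.0, 3.0, 11.0, 0.0 m³/s.
The maximum is 21.0 m³/s, occurring at the reading for t = 04:30.

Q_p = 21.0 m³/s at t = 04:30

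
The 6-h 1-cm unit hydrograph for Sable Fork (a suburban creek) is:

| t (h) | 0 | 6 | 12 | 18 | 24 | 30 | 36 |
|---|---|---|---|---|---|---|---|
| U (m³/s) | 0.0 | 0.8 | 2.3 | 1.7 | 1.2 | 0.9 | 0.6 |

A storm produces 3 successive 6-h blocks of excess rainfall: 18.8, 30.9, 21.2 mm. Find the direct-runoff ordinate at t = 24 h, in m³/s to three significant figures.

Q ≈ 12.4 m³/s

By discrete convolution, Q_j = Σ (P_i / 10 mm) · U_{j−i}.
At t = 24 h (j=4): Q = (18.8/10)·1.2 + (30.9/10)·1.7 + (21.2/10)·2.3 = 12.4 m³/s.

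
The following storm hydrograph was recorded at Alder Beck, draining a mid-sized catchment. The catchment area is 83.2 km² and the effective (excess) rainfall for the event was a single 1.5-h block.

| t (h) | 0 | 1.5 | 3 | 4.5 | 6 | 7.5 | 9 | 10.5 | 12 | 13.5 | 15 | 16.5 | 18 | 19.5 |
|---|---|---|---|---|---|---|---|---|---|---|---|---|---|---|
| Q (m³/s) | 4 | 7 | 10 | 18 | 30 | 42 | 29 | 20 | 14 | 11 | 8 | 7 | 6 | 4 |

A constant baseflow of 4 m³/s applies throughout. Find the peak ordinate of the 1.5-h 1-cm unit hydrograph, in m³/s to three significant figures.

Direct runoff: 0.0, 3.0, 6.0, 14.0, 26.0, 38.0, 25.0, 16.0, 10.0, 7.0, 4.0, 3.0, 2.0, 0.0 m³/s; ΣQ_DR = 154.0 m³/s, peak = 38.0 m³/s.
Runoff depth d = ΣQ_DR·Δt / A = 154.0 × 5400 / (83.2 km²) = 9.995 mm.
The 1-cm UH is the DRH scaled by (10 mm)/d, so U_p = 38.0 × 10/9.995 = 38.0 m³/s.

U_p ≈ 38.0 m³/s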